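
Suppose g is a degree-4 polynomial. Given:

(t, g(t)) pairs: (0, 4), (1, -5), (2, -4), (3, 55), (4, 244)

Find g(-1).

Write g(t) = at^4 + bt³ + ct² + dt + e; the 5 given values yield a linear system in the 5 coefficients.
Solving, g(t) = t^4 + 2t³ - 8t² - 4t + 4.
Then g(-1) = -1.

-1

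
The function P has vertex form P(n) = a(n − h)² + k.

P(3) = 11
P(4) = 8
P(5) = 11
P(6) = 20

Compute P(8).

First differences -3, 3, 9; second difference 6 = 2a, so a = 3.
Expanding, the n-coefficient is −2ah = -6h; matching it to the data gives h = 4, and then k = 8.
So P(n) = 3(n − 4)² + 8.
P(8) = 3·4² + 8 = 56.

56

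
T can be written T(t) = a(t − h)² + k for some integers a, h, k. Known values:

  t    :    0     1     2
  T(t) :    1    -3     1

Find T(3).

First differences -4, 4; second difference 8 = 2a, so a = 4.
Expanding, the t-coefficient is −2ah = -8h; matching it to the data gives h = 1, and then k = -3.
So T(t) = 4(t − 1)² − 3.
T(3) = 4·2² − 3 = 13.

13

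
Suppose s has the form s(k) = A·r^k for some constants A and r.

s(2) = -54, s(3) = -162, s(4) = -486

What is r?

Consecutive ratio: -162/(-54) = 3, and -486/(-162) = 3, so r = 3.
Then A·3^2 = -54 gives A = -6, and s(k) = -6·3^k.

3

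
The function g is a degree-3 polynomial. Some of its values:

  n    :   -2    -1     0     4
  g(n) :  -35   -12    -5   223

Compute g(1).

4

Write g(n) = an³ + bn² + cn + d; the 4 given values yield a linear system in the 4 coefficients.
Solving, g(n) = 3n³ + n² + 5n - 5.
Then g(1) = 4.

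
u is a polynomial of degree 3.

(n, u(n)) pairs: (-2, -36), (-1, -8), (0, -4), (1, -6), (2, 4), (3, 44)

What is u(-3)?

-106

Write u(n) = an³ + bn² + cn + d; the 6 given values yield a linear system in the 4 coefficients.
Solving, u(n) = 3n³ - 3n² - 2n - 4.
Then u(-3) = -106.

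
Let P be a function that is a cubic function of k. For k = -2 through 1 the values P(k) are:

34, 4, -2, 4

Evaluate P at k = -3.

100

Write P(k) = ak³ + bk² + ck + d; the 4 given values yield a linear system in the 4 coefficients.
Solving, P(k) = -2k³ + 6k² + 2k - 2.
Then P(-3) = 100.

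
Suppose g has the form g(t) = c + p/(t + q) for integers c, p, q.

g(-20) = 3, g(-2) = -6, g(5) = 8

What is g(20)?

(g(t) − c)(t + q) = p for each data point; the three points give a linear system in c and q, then p follows.
Solving: c = 4, q = 0, p = 20, so g(t) = 4 + 20/(t + 0).
Then g(20) = 4 + 20/20 = 5.

5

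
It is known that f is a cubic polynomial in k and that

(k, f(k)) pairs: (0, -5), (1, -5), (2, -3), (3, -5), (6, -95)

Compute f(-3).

Write f(k) = ak³ + bk² + ck + d; the 5 given values yield a linear system in the 4 coefficients.
Solving, f(k) = -k³ + 4k² - 3k - 5.
Then f(-3) = 67.

67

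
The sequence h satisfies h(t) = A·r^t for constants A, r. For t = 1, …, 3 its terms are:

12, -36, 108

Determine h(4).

Consecutive ratio: -36/12 = -3, and 108/(-36) = -3, so r = -3.
Then A·(-3)^1 = 12 gives A = -4, and h(t) = -4·(-3)^t.
h(4) = -4·(-3)^4 = -324.

-324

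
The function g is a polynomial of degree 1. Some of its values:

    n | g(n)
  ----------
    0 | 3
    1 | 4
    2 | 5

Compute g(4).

7

First differences: 1, 1.
Level-1 differences are constant, so g has degree 1.
Fitting a degree-1 polynomial gives g(n) = n + 3.
Then g(4) = 7.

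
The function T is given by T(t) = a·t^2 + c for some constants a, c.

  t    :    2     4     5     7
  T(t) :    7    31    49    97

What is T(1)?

From T(2) = 7 and T(4) = 31: 4a + c = 7 and 16a + c = 31.
Subtracting: 12a = 24, so a = 2; then c = 7 − 2·4 = -1.
So T(t) = 2t² − 1, and T(1) = 1.

1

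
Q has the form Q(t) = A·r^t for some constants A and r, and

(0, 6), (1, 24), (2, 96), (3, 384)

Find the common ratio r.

Consecutive ratio: 24/6 = 4, and 96/24 = 4, so r = 4.
Then A·4^0 = 6 gives A = 6, and Q(t) = 6·4^t.

4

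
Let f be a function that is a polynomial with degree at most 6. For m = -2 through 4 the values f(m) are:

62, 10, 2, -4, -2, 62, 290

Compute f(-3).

248

First differences: -52, -8, -6, 2, 64, 228. Second differences: 44, 2, 8, 62, 164. Third differences: -42, 6, 54, 102. Fourth differences: 48, 48, 48.
Level-4 differences are constant, so f has degree 4.
Fitting a degree-4 polynomial gives f(m) = 2m^4 - 3m³ - m² - 4m + 2.
Then f(-3) = 248.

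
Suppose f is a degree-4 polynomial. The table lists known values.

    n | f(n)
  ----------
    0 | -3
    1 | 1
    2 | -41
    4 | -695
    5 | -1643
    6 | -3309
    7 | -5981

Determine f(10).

Write f(n) = an^4 + bn³ + cn² + dn + e; the 7 given values yield a linear system in the 5 coefficients.
Solving, f(n) = -2n^4 - 4n³ + 3n² + 7n - 3.
Then f(10) = -23633.

-23633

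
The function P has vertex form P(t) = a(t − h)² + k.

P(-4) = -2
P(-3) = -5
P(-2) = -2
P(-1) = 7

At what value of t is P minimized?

-3

First differences -3, 3, 9; second difference 6 = 2a, so a = 3.
Expanding, the t-coefficient is −2ah = -6h; matching it to the data gives h = -3, and then k = -5.
So P(t) = 3(t + 3)² − 5.
Hence h = -3.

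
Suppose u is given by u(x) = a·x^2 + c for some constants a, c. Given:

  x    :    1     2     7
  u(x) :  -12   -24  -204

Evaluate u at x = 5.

-108

From u(1) = -12 and u(2) = -24: 1a + c = -12 and 4a + c = -24.
Subtracting: 3a = -12, so a = -4; then c = -12 − (-4)·1 = -8.
So u(x) = -4x² − 8, and u(5) = -108.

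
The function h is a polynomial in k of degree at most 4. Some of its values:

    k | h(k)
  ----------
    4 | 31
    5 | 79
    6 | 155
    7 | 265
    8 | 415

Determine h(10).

First differences: 48, 76, 110, 150. Second differences: 28, 34, 40. Third differences: 6, 6.
Level-3 differences are constant, so h has degree 3.
Fitting a degree-3 polynomial gives h(k) = k³ - k² - 4k - 1.
Then h(10) = 859.

859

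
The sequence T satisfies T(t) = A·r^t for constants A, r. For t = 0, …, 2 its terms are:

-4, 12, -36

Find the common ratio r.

-3

Consecutive ratio: 12/(-4) = -3, and -36/12 = -3, so r = -3.
Then A·(-3)^0 = -4 gives A = -4, and T(t) = -4·(-3)^t.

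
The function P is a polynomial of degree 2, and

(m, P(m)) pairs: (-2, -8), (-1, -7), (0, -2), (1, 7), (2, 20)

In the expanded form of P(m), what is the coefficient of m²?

First differences: 1, 5, 9, 13. Second differences: 4, 4, 4.
Level-2 differences are constant, so P has degree 2.
Fitting a degree-2 polynomial gives P(m) = 2m² + 7m - 2.
The coefficient of m² is 2.

2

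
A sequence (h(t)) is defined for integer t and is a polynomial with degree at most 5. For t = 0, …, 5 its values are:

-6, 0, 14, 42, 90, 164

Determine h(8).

602

First differences: 6, 14, 28, 48, 74. Second differences: 8, 14, 20, 26. Third differences: 6, 6, 6.
Level-3 differences are constant, so h has degree 3.
Fitting a degree-3 polynomial gives h(t) = t³ + t² + 4t - 6.
Then h(8) = 602.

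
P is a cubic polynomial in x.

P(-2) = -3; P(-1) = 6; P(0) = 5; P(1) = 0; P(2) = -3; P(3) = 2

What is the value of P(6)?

125

First differences: 9, -1, -5, -3, 5. Second differences: -10, -4, 2, 8. Third differences: 6, 6, 6.
Level-3 differences are constant, so P has degree 3.
Fitting a degree-3 polynomial gives P(x) = x³ - 2x² - 4x + 5.
Then P(6) = 125.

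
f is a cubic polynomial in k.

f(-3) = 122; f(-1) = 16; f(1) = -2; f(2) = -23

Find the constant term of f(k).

Write f(k) = ak³ + bk² + ck + d; the 4 given values yield a linear system in the 4 coefficients.
Solving, f(k) = -3k³ + 2k² - 6k + 5.
The constant term is f(0) = 5.

5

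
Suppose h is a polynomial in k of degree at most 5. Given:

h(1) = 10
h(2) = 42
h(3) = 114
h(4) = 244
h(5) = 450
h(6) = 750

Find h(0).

First differences: 32, 72, 130, 206, 300. Second differences: 40, 58, 76, 94. Third differences: 18, 18, 18.
Level-3 differences are constant, so h has degree 3.
Fitting a degree-3 polynomial gives h(k) = 3k³ + 2k² + 5k.
Then h(0) = 0.

0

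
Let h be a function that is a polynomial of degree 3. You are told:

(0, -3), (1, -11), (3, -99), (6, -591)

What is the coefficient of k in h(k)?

-2

Write h(k) = ak³ + bk² + ck + d; the 4 given values yield a linear system in the 4 coefficients.
Solving, h(k) = -2k³ - 4k² - 2k - 3.
The coefficient of k is -2.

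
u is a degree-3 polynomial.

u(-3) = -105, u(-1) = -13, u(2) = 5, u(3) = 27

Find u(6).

309

Write u(k) = ak³ + bk² + ck + d; the 4 given values yield a linear system in the 4 coefficients.
Solving, u(k) = 2k³ - 4k² + 4k - 3.
Then u(6) = 309.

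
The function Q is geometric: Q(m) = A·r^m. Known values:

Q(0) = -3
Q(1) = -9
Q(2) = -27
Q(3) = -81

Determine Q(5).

Consecutive ratio: -9/(-3) = 3, and -27/(-9) = 3, so r = 3.
Then A·3^0 = -3 gives A = -3, and Q(m) = -3·3^m.
Q(5) = -3·3^5 = -729.

-729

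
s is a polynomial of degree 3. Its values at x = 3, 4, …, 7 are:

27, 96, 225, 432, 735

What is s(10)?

Write s(x) = ax³ + bx² + cx + d; the 5 given values yield a linear system in the 4 coefficients.
Solving, s(x) = 3x³ - 6x².
Then s(10) = 2400.

2400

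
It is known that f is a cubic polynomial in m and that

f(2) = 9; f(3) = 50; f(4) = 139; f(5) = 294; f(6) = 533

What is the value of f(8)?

1335

Write f(m) = am³ + bm² + cm + d; the 5 given values yield a linear system in the 4 coefficients.
Solving, f(m) = 3m³ - 3m² - m - 1.
Then f(8) = 1335.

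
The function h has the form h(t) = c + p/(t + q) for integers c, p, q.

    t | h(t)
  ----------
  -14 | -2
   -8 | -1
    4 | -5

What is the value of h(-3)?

9

(h(t) − c)(t + q) = p for each data point; the three points give a linear system in c and q, then p follows.
Solving: c = -3, q = 2, p = -12, so h(t) = -3 − 12/(t + 2).
Then h(-3) = -3 − 12/(-1) = 9.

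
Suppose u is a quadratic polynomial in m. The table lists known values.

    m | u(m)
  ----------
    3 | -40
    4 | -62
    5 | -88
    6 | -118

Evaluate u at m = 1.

Write u(m) = am² + bm + c; the 4 given values yield a linear system in the 3 coefficients.
Solving, u(m) = -2m² - 8m + 2.
Then u(1) = -8.

-8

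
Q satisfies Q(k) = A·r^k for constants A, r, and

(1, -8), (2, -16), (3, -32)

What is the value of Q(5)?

-128

Consecutive ratio: -16/(-8) = 2, and -32/(-16) = 2, so r = 2.
Then A·2^1 = -8 gives A = -4, and Q(k) = -4·2^k.
Q(5) = -4·2^5 = -128.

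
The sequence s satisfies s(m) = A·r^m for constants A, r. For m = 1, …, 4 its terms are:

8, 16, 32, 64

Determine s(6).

256

Consecutive ratio: 16/8 = 2, and 32/16 = 2, so r = 2.
Then A·2^1 = 8 gives A = 4, and s(m) = 4·2^m.
s(6) = 4·2^6 = 256.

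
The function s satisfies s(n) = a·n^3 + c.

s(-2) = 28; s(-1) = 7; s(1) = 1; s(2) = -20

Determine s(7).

-1025

From s(-2) = 28 and s(-1) = 7: -8a + c = 28 and -1a + c = 7.
Subtracting: 7a = -21, so a = -3; then c = 28 − (-3)·(-8) = 4.
So s(n) = -3n³ + 4, and s(7) = -1025.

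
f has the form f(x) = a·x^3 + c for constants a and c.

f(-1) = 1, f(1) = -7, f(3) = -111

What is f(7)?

-1375

From f(-1) = 1 and f(1) = -7: -1a + c = 1 and 1a + c = -7.
Subtracting: 2a = -8, so a = -4; then c = 1 − (-4)·(-1) = -3.
So f(x) = -4x³ − 3, and f(7) = -1375.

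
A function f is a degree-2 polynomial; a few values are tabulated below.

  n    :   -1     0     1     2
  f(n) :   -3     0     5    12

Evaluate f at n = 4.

First differences: 3, 5, 7. Second differences: 2, 2.
Level-2 differences are constant, so f has degree 2.
Fitting a degree-2 polynomial gives f(n) = n² + 4n.
Then f(4) = 32.

32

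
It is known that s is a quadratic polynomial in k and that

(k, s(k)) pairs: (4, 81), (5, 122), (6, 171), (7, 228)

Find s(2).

Write s(k) = ak² + bk + c; the 4 given values yield a linear system in the 3 coefficients.
Solving, s(k) = 4k² + 5k - 3.
Then s(2) = 23.

23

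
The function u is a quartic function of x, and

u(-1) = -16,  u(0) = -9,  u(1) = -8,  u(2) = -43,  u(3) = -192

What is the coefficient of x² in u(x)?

-1

Write u(x) = ax^4 + bx³ + cx² + dx + e; the 5 given values yield a linear system in the 5 coefficients.
Solving, u(x) = -2x^4 - x³ - x² + 5x - 9.
The coefficient of x² is -1.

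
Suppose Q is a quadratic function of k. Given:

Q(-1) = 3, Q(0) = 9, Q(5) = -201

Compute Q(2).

-27

Write Q(k) = ak² + bk + c; the 3 given values yield a linear system in the 3 coefficients.
Solving, Q(k) = -8k² - 2k + 9.
Then Q(2) = -27.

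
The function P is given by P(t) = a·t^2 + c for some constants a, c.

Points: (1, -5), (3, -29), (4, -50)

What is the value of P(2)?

-14

From P(1) = -5 and P(3) = -29: 1a + c = -5 and 9a + c = -29.
Subtracting: 8a = -24, so a = -3; then c = -5 − (-3)·1 = -2.
So P(t) = -3t² − 2, and P(2) = -14.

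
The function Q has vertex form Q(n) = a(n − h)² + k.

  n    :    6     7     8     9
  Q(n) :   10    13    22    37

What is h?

6

First differences 3, 9, 15; second difference 6 = 2a, so a = 3.
Expanding, the n-coefficient is −2ah = -6h; matching it to the data gives h = 6, and then k = 10.
So Q(n) = 3(n − 6)² + 10.
Hence h = 6.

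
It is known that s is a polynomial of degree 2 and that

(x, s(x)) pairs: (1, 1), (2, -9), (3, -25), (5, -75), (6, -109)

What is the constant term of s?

Write s(x) = ax² + bx + c; the 5 given values yield a linear system in the 3 coefficients.
Solving, s(x) = -3x² - x + 5.
The constant term is s(0) = 5.

5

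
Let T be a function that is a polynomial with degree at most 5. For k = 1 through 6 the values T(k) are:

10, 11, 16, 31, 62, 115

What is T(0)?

7

First differences: 1, 5, 15, 31, 53. Second differences: 4, 10, 16, 22. Third differences: 6, 6, 6.
Level-3 differences are constant, so T has degree 3.
Fitting a degree-3 polynomial gives T(k) = k³ - 4k² + 6k + 7.
The constant term is T(0) = 7.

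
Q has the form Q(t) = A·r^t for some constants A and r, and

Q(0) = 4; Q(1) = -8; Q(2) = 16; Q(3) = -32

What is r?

-2

Consecutive ratio: -8/4 = -2, and 16/(-8) = -2, so r = -2.
Then A·(-2)^0 = 4 gives A = 4, and Q(t) = 4·(-2)^t.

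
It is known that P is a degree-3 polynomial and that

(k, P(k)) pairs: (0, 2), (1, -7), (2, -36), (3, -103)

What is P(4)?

-226

Write P(k) = ak³ + bk² + ck + d; the 4 given values yield a linear system in the 4 coefficients.
Solving, P(k) = -3k³ - k² - 5k + 2.
Then P(4) = -226.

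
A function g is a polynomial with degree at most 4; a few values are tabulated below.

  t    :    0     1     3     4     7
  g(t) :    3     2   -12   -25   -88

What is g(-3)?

Write g(t) = at^4 + bt³ + ct² + dt + e; the 5 given values yield a linear system in the 5 coefficients.
Solving, the top 2 coefficients vanish, and g(t) = -2t² + t + 3.
Then g(-3) = -18.

-18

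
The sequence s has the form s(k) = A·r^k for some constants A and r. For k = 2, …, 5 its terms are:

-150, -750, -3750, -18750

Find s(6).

-93750

Consecutive ratio: -750/(-150) = 5, and -3750/(-750) = 5, so r = 5.
Then A·5^2 = -150 gives A = -6, and s(k) = -6·5^k.
s(6) = -6·5^6 = -93750.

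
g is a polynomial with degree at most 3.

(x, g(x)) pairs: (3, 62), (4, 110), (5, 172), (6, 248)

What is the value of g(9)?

First differences: 48, 62, 76. Second differences: 14, 14.
Level-2 differences are constant, so g has degree 2.
Fitting a degree-2 polynomial gives g(x) = 7x² - x + 2.
Then g(9) = 560.

560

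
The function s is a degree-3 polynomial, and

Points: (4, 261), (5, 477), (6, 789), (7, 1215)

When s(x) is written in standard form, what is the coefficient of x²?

3

Write s(x) = ax³ + bx² + cx + d; the 4 given values yield a linear system in the 4 coefficients.
Solving, s(x) = 3x³ + 3x² + 6x - 3.
The coefficient of x² is 3.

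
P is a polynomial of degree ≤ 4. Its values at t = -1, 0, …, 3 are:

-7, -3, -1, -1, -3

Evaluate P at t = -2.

Write P(t) = at^4 + bt³ + ct² + dt + e; the 5 given values yield a linear system in the 5 coefficients.
Solving, the top 2 coefficients vanish, and P(t) = -t² + 3t - 3.
Then P(-2) = -13.

-13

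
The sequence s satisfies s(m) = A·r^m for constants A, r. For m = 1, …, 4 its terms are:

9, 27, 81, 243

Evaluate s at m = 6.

Consecutive ratio: 27/9 = 3, and 81/27 = 3, so r = 3.
Then A·3^1 = 9 gives A = 3, and s(m) = 3·3^m.
s(6) = 3·3^6 = 2187.

2187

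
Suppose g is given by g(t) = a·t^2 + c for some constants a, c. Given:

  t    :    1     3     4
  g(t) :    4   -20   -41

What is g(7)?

From g(1) = 4 and g(3) = -20: 1a + c = 4 and 9a + c = -20.
Subtracting: 8a = -24, so a = -3; then c = 4 − (-3)·1 = 7.
So g(t) = -3t² + 7, and g(7) = -140.

-140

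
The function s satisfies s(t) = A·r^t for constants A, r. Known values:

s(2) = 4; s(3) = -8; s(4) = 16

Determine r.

-2

Consecutive ratio: -8/4 = -2, and 16/(-8) = -2, so r = -2.
Then A·(-2)^2 = 4 gives A = 1, and s(t) = 1·(-2)^t.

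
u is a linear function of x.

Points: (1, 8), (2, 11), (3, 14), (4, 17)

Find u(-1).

First differences: 3, 3, 3.
Level-1 differences are constant, so u has degree 1.
Fitting a degree-1 polynomial gives u(x) = 3x + 5.
Then u(-1) = 2.

2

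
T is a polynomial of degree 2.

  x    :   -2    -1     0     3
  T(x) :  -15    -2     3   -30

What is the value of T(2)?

Write T(x) = ax² + bx + c; the 4 given values yield a linear system in the 3 coefficients.
Solving, T(x) = -4x² + x + 3.
Then T(2) = -11.

-11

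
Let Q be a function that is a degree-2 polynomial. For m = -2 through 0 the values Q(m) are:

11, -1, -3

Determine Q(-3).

Write Q(m) = am² + bm + c; the 3 given values yield a linear system in the 3 coefficients.
Solving, Q(m) = 5m² + 3m - 3.
Then Q(-3) = 33.

33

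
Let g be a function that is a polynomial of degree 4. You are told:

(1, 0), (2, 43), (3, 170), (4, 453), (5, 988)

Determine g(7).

3318

Write g(m) = am^4 + bm³ + cm² + dm + e; the 5 given values yield a linear system in the 5 coefficients.
Solving, g(m) = m^4 + 2m³ + 5m² - m - 7.
Then g(7) = 3318.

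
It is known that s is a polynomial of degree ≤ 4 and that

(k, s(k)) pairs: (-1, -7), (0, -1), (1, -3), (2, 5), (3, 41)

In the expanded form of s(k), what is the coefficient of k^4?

0

First differences: 6, -2, 8, 36. Second differences: -8, 10, 28. Third differences: 18, 18.
Level-3 differences are constant, so s has degree 3.
Fitting a degree-3 polynomial gives s(k) = 3k³ - 4k² - k - 1.
The coefficient of k^4 is 0.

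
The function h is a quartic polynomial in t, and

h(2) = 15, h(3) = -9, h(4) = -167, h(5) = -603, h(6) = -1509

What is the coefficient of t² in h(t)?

Write h(t) = at^4 + bt³ + ct² + dt + e; the 5 given values yield a linear system in the 5 coefficients.
Solving, h(t) = -2t^4 + 4t³ + 7t² - 5t - 3.
The coefficient of t² is 7.

7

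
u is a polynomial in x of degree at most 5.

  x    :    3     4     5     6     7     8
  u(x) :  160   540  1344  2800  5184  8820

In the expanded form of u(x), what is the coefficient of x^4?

First differences: 380, 804, 1456, 2384, 3636. Second differences: 424, 652, 928, 1252. Third differences: 228, 276, 324. Fourth differences: 48, 48.
Level-4 differences are constant, so u has degree 4.
Fitting a degree-4 polynomial gives u(x) = 2x^4 + 2x³ - 6x² - 2x + 4.
The coefficient of x^4 is 2.

2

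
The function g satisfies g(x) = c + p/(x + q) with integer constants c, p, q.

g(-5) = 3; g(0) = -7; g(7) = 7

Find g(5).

8

(g(x) − c)(x + q) = p for each data point; the three points give a linear system in c and q, then p follows.
Solving: c = 5, q = -1, p = 12, so g(x) = 5 + 12/(x − 1).
Then g(5) = 5 + 12/4 = 8.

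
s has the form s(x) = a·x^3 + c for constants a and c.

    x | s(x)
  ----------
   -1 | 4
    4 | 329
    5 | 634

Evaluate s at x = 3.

From s(-1) = 4 and s(4) = 329: -1a + c = 4 and 64a + c = 329.
Subtracting: 65a = 325, so a = 5; then c = 4 − 5·(-1) = 9.
So s(x) = 5x³ + 9, and s(3) = 144.

144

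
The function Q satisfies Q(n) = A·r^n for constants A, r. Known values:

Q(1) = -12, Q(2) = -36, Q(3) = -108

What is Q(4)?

-324

Consecutive ratio: -36/(-12) = 3, and -108/(-36) = 3, so r = 3.
Then A·3^1 = -12 gives A = -4, and Q(n) = -4·3^n.
Q(4) = -4·3^4 = -324.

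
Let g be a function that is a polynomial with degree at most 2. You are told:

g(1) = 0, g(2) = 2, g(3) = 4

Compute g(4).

6

First differences: 2, 2.
Level-1 differences are constant, so g has degree 1.
Extending the table by one column gives the next first difference 2, so g(4) = 4 + 2 = 6.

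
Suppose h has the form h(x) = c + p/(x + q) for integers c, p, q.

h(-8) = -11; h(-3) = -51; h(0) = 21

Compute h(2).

9

(h(x) − c)(x + q) = p for each data point; the three points give a linear system in c and q, then p follows.
Solving: c = -3, q = 2, p = 48, so h(x) = -3 + 48/(x + 2).
Then h(2) = -3 + 48/4 = 9.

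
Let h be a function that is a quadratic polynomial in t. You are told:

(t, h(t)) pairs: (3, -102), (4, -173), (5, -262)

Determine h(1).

Write h(t) = at² + bt + c; the 3 given values yield a linear system in the 3 coefficients.
Solving, h(t) = -9t² - 8t + 3.
Then h(1) = -14.

-14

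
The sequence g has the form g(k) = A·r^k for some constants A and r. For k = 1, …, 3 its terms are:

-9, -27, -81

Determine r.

3

Consecutive ratio: -27/(-9) = 3, and -81/(-27) = 3, so r = 3.
Then A·3^1 = -9 gives A = -3, and g(k) = -3·3^k.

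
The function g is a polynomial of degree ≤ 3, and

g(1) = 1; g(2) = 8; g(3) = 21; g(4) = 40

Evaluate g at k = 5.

65

First differences: 7, 13, 19. Second differences: 6, 6.
Level-2 differences are constant, so g has degree 2.
Extending the table by one column gives the next first difference 25, so g(5) = 40 + 25 = 65.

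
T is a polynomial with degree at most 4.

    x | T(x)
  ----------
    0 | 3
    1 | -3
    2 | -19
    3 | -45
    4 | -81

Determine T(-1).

Write T(x) = ax^4 + bx³ + cx² + dx + e; the 5 given values yield a linear system in the 5 coefficients.
Solving, the top 2 coefficients vanish, and T(x) = -5x² - x + 3.
Then T(-1) = -1.

-1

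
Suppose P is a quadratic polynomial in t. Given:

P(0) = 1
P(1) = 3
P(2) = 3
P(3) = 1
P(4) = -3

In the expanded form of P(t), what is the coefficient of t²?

-1

Write P(t) = at² + bt + c; the 5 given values yield a linear system in the 3 coefficients.
Solving, P(t) = -t² + 3t + 1.
The coefficient of t² is -1.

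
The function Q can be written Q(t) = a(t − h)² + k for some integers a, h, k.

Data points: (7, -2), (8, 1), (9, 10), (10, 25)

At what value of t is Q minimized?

7

First differences 3, 9, 15; second difference 6 = 2a, so a = 3.
Expanding, the t-coefficient is −2ah = -6h; matching it to the data gives h = 7, and then k = -2.
So Q(t) = 3(t − 7)² − 2.
Hence h = 7.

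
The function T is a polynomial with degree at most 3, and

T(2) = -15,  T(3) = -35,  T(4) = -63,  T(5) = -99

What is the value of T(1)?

First differences: -20, -28, -36. Second differences: -8, -8.
Level-2 differences are constant, so T has degree 2.
Fitting a degree-2 polynomial gives T(m) = -4m² + 1.
Then T(1) = -3.

-3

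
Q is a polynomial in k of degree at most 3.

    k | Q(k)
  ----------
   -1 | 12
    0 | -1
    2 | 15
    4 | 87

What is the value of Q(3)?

Write Q(k) = ak³ + bk² + ck + d; the 4 given values yield a linear system in the 4 coefficients.
Solving, the leading coefficient vanishes, and Q(k) = 7k² - 6k - 1.
Then Q(3) = 44.

44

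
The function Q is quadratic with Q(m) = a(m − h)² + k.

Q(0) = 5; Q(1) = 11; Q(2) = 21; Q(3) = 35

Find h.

First differences 6, 10, 14; second difference 4 = 2a, so a = 2.
Expanding, the m-coefficient is −2ah = -4h; matching it to the data gives h = -1, and then k = 3.
So Q(m) = 2(m + 1)² + 3.
Hence h = -1.

-1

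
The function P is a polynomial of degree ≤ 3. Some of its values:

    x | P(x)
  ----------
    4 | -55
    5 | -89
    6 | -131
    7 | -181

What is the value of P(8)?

-239

Write P(x) = ax³ + bx² + cx + d; the 4 given values yield a linear system in the 4 coefficients.
Solving, the leading coefficient vanishes, and P(x) = -4x² + 2x + 1.
Then P(8) = -239.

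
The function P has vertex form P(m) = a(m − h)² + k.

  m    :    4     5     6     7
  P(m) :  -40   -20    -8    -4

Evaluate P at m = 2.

-104

First differences 20, 12, 4; second difference -8 = 2a, so a = -4.
Expanding, the m-coefficient is −2ah = 8h; matching it to the data gives h = 7, and then k = -4.
So P(m) = -4(m − 7)² − 4.
P(2) = -4·(-5)² − 4 = -104.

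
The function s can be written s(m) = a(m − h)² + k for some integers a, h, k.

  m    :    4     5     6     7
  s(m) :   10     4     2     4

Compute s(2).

34

First differences -6, -2, 2; second difference 4 = 2a, so a = 2.
Expanding, the m-coefficient is −2ah = -4h; matching it to the data gives h = 6, and then k = 2.
So s(m) = 2(m − 6)² + 2.
s(2) = 2·(-4)² + 2 = 34.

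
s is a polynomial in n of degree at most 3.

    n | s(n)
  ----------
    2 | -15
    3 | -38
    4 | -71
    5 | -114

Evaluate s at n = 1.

First differences: -23, -33, -43. Second differences: -10, -10.
Level-2 differences are constant, so s has degree 2.
Fitting a degree-2 polynomial gives s(n) = -5n² + 2n + 1.
Then s(1) = -2.

-2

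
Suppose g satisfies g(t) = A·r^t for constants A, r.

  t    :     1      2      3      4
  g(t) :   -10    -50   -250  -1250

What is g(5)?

-6250

Consecutive ratio: -50/(-10) = 5, and -250/(-50) = 5, so r = 5.
Then A·5^1 = -10 gives A = -2, and g(t) = -2·5^t.
g(5) = -2·5^5 = -6250.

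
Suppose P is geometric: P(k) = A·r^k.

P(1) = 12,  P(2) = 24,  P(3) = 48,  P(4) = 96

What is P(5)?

192

Consecutive ratio: 24/12 = 2, and 48/24 = 2, so r = 2.
Then A·2^1 = 12 gives A = 6, and P(k) = 6·2^k.
P(5) = 6·2^5 = 192.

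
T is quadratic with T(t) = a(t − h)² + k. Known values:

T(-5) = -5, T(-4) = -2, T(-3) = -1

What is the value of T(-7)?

-17

First differences 3, 1; second difference -2 = 2a, so a = -1.
Expanding, the t-coefficient is −2ah = 2h; matching it to the data gives h = -3, and then k = -1.
So T(t) = -1(t + 3)² − 1.
T(-7) = -1·(-4)² − 1 = -17.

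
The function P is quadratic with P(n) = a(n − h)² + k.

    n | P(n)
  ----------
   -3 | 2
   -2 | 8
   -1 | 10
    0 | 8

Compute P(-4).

-8

First differences 6, 2, -2; second difference -4 = 2a, so a = -2.
Expanding, the n-coefficient is −2ah = 4h; matching it to the data gives h = -1, and then k = 10.
So P(n) = -2(n + 1)² + 10.
P(-4) = -2·(-3)² + 10 = -8.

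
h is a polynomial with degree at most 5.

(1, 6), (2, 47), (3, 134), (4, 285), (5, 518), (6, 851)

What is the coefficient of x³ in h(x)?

First differences: 41, 87, 151, 233, 333. Second differences: 46, 64, 82, 100. Third differences: 18, 18, 18.
Level-3 differences are constant, so h has degree 3.
Fitting a degree-3 polynomial gives h(x) = 3x³ + 5x² + 5x - 7.
The coefficient of x³ is 3.

3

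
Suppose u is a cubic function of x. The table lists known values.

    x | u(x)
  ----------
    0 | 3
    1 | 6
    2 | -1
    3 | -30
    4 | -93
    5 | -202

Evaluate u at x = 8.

Write u(x) = ax³ + bx² + cx + d; the 6 given values yield a linear system in the 4 coefficients.
Solving, u(x) = -2x³ + x² + 4x + 3.
Then u(8) = -925.

-925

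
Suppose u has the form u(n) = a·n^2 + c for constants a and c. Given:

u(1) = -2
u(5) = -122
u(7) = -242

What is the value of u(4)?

From u(1) = -2 and u(5) = -122: 1a + c = -2 and 25a + c = -122.
Subtracting: 24a = -120, so a = -5; then c = -2 − (-5)·1 = 3.
So u(n) = -5n² + 3, and u(4) = -77.

-77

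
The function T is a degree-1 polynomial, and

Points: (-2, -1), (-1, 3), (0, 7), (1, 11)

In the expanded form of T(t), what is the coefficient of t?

First differences: 4, 4, 4.
Level-1 differences are constant, so T has degree 1.
Fitting a degree-1 polynomial gives T(t) = 4t + 7.
The coefficient of t is 4.

4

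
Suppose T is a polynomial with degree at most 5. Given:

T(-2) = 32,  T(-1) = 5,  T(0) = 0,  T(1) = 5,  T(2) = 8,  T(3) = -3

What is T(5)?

Write T(k) = ak^5 + bk^4 + ck³ + dk² + ek + p; the 6 given values yield a linear system in the 6 coefficients.
Solving, the top 2 coefficients vanish, and T(k) = -2k³ + 5k² + 2k.
Then T(5) = -115.

-115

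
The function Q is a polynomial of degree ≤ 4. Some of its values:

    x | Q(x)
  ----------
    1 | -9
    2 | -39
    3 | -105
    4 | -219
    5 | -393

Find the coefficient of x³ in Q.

-2

First differences: -30, -66, -114, -174. Second differences: -36, -48, -60. Third differences: -12, -12.
Level-3 differences are constant, so Q has degree 3.
Fitting a degree-3 polynomial gives Q(x) = -2x³ - 6x² + 2x - 3.
The coefficient of x³ is -2.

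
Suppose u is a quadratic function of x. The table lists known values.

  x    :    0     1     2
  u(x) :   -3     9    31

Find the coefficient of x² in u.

Write u(x) = ax² + bx + c; the 3 given values yield a linear system in the 3 coefficients.
Solving, u(x) = 5x² + 7x - 3.
The coefficient of x² is 5.

5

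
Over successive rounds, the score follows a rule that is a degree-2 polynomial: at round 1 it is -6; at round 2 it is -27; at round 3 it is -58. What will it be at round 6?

Write the value at m as h(m).
Write h(m) = am² + bm + c; the 3 given values yield a linear system in the 3 coefficients.
Solving, h(m) = -5m² - 6m + 5.
Then h(6) = -211.

-211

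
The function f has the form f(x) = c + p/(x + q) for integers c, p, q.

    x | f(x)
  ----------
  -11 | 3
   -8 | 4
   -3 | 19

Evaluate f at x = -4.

(f(x) − c)(x + q) = p for each data point; the three points give a linear system in c and q, then p follows.
Solving: c = 1, q = 2, p = -18, so f(x) = 1 − 18/(x + 2).
Then f(-4) = 1 − 18/(-2) = 10.

10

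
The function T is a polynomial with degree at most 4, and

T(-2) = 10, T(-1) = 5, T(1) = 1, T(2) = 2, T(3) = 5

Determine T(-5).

37

Write T(t) = at^4 + bt³ + ct² + dt + e; the 5 given values yield a linear system in the 5 coefficients.
Solving, the top 2 coefficients vanish, and T(t) = t² - 2t + 2.
Then T(-5) = 37.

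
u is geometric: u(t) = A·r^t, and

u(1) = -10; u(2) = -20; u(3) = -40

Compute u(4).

Consecutive ratio: -20/(-10) = 2, and -40/(-20) = 2, so r = 2.
Then A·2^1 = -10 gives A = -5, and u(t) = -5·2^t.
u(4) = -5·2^4 = -80.

-80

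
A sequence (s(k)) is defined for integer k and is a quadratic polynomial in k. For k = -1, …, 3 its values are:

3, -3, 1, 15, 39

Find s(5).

117

First differences: -6, 4, 14, 24. Second differences: 10, 10, 10.
Level-2 differences are constant, so s has degree 2.
Fitting a degree-2 polynomial gives s(k) = 5k² - k - 3.
Then s(5) = 117.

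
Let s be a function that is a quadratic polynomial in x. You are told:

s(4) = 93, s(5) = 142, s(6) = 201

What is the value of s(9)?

438

Write s(x) = ax² + bx + c; the 3 given values yield a linear system in the 3 coefficients.
Solving, s(x) = 5x² + 4x - 3.
Then s(9) = 438.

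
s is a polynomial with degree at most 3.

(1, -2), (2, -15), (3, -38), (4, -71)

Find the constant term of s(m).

Write s(m) = am³ + bm² + cm + d; the 4 given values yield a linear system in the 4 coefficients.
Solving, the leading coefficient vanishes, and s(m) = -5m² + 2m + 1.
The constant term is s(0) = 1.

1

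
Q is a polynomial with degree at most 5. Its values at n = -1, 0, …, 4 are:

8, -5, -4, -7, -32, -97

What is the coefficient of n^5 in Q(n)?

First differences: -13, 1, -3, -25, -65. Second differences: 14, -4, -22, -40. Third differences: -18, -18, -18.
Level-3 differences are constant, so Q has degree 3.
Fitting a degree-3 polynomial gives Q(n) = -3n³ + 7n² - 3n - 5.
The coefficient of n^5 is 0.

0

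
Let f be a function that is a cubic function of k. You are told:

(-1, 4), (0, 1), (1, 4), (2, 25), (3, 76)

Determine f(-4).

First differences: -3, 3, 21, 51. Second differences: 6, 18, 30. Third differences: 12, 12.
Level-3 differences are constant, so f has degree 3.
Fitting a degree-3 polynomial gives f(k) = 2k³ + 3k² - 2k + 1.
Then f(-4) = -71.

-71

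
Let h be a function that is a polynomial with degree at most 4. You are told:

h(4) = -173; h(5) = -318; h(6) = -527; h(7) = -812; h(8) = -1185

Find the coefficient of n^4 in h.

0

First differences: -145, -209, -285, -373. Second differences: -64, -76, -88. Third differences: -12, -12.
Level-3 differences are constant, so h has degree 3.
Fitting a degree-3 polynomial gives h(n) = -2n³ - 2n² - 5n + 7.
The coefficient of n^4 is 0.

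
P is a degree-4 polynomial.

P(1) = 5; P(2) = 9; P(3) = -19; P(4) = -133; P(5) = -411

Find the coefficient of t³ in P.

1

Write P(t) = at^4 + bt³ + ct² + dt + e; the 5 given values yield a linear system in the 5 coefficients.
Solving, P(t) = -t^4 + t³ + 3t² + 3t - 1.
The coefficient of t³ is 1.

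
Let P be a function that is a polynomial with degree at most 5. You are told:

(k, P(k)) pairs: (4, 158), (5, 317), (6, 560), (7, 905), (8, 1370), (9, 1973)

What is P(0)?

First differences: 159, 243, 345, 465, 603. Second differences: 84, 102, 120, 138. Third differences: 18, 18, 18.
Level-3 differences are constant, so P has degree 3.
Fitting a degree-3 polynomial gives P(k) = 3k³ - 3k² + 3k + 2.
The constant term is P(0) = 2.

2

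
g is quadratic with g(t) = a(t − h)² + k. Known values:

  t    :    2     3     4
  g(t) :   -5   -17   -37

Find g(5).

First differences -12, -20; second difference -8 = 2a, so a = -4.
Expanding, the t-coefficient is −2ah = 8h; matching it to the data gives h = 1, and then k = -1.
So g(t) = -4(t − 1)² − 1.
g(5) = -4·4² − 1 = -65.

-65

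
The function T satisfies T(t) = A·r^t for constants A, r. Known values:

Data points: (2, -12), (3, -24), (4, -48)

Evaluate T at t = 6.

-192

Consecutive ratio: -24/(-12) = 2, and -48/(-24) = 2, so r = 2.
Then A·2^2 = -12 gives A = -3, and T(t) = -3·2^t.
T(6) = -3·2^6 = -192.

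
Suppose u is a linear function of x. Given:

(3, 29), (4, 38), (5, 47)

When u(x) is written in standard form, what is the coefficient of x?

9

Write u(x) = ax + b; the 3 given values yield a linear system in the 2 coefficients.
Solving, u(x) = 9x + 2.
The coefficient of x is 9.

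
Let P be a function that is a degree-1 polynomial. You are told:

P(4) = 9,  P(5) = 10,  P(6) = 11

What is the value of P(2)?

Write P(x) = ax + b; the 3 given values yield a linear system in the 2 coefficients.
Solving, P(x) = x + 5.
Then P(2) = 7.

7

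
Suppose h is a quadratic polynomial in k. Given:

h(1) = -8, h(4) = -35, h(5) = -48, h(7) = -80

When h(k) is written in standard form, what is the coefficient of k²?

-1

Write h(k) = ak² + bk + c; the 4 given values yield a linear system in the 3 coefficients.
Solving, h(k) = -k² - 4k - 3.
The coefficient of k² is -1.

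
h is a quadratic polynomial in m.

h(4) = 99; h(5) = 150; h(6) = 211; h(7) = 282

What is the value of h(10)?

First differences: 51, 61, 71. Second differences: 10, 10.
Level-2 differences are constant, so h has degree 2.
Fitting a degree-2 polynomial gives h(m) = 5m² + 6m - 5.
Then h(10) = 555.

555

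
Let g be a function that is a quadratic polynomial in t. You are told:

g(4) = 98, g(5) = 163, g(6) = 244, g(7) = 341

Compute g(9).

583

First differences: 65, 81, 97. Second differences: 16, 16.
Level-2 differences are constant, so g has degree 2.
Fitting a degree-2 polynomial gives g(t) = 8t² - 7t - 2.
Then g(9) = 583.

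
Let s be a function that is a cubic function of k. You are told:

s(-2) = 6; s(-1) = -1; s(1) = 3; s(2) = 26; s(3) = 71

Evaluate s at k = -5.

-9

Write s(k) = ak³ + bk² + ck + d; the 5 given values yield a linear system in the 4 coefficients.
Solving, s(k) = k³ + 5k² + k - 4.
Then s(-5) = -9.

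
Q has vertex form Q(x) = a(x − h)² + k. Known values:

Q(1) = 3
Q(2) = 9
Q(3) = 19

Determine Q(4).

33

First differences 6, 10; second difference 4 = 2a, so a = 2.
Expanding, the x-coefficient is −2ah = -4h; matching it to the data gives h = 0, and then k = 1.
So Q(x) = 2(x + 0)² + 1.
Q(4) = 2·4² + 1 = 33.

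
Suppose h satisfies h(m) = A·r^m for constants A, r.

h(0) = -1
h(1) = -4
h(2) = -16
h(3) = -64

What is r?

4

Consecutive ratio: -4/(-1) = 4, and -16/(-4) = 4, so r = 4.
Then A·4^0 = -1 gives A = -1, and h(m) = -1·4^m.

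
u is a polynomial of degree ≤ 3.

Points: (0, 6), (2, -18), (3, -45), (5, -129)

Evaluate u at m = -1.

Write u(m) = am³ + bm² + cm + d; the 4 given values yield a linear system in the 4 coefficients.
Solving, the leading coefficient vanishes, and u(m) = -5m² - 2m + 6.
Then u(-1) = 3.

3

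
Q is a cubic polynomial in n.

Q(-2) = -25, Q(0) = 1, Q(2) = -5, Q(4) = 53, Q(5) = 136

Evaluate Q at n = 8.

745

Write Q(n) = an³ + bn² + cn + d; the 5 given values yield a linear system in the 4 coefficients.
Solving, Q(n) = 2n³ - 4n² - 3n + 1.
Then Q(8) = 745.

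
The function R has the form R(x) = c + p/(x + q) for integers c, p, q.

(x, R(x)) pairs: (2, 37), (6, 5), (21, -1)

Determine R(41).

-2

(R(x) − c)(x + q) = p for each data point; the three points give a linear system in c and q, then p follows.
Solving: c = -3, q = -1, p = 40, so R(x) = -3 + 40/(x − 1).
Then R(41) = -3 + 40/40 = -2.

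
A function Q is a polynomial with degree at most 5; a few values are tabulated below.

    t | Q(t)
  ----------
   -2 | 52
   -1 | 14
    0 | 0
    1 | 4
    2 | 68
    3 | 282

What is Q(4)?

784

First differences: -38, -14, 4, 64, 214. Second differences: 24, 18, 60, 150. Third differences: -6, 42, 90. Fourth differences: 48, 48.
Level-4 differences are constant, so Q has degree 4.
Extending the table by one column gives the next first difference 502, so Q(4) = 282 + 502 = 784.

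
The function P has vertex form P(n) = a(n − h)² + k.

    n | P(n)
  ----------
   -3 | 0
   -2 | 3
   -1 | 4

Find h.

-1

First differences 3, 1; second difference -2 = 2a, so a = -1.
Expanding, the n-coefficient is −2ah = 2h; matching it to the data gives h = -1, and then k = 4.
So P(n) = -1(n + 1)² + 4.
Hence h = -1.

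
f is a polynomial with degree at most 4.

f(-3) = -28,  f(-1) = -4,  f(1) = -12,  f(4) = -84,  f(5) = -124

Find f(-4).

Write f(t) = at^4 + bt³ + ct² + dt + e; the 5 given values yield a linear system in the 5 coefficients.
Solving, the top 2 coefficients vanish, and f(t) = -4t² - 4t - 4.
Then f(-4) = -52.

-52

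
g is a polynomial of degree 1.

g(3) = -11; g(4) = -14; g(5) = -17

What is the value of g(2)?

-8

First differences: -3, -3.
Level-1 differences are constant, so g has degree 1.
Fitting a degree-1 polynomial gives g(t) = -3t - 2.
Then g(2) = -8.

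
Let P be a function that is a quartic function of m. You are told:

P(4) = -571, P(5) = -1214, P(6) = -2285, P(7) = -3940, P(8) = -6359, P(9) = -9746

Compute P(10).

-14329

First differences: -643, -1071, -1655, -2419, -3387. Second differences: -428, -584, -764, -968. Third differences: -156, -180, -204. Fourth differences: -24, -24.
Level-4 differences are constant, so P has degree 4.
Fitting a degree-4 polynomial gives P(m) = -m^4 - 4m³ - 3m² - 3m + 1.
Then P(10) = -14329.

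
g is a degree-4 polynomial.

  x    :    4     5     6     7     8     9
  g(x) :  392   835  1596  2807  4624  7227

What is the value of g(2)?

52

Write g(x) = ax^4 + bx³ + cx² + dx + e; the 6 given values yield a linear system in the 5 coefficients.
Solving, g(x) = x^4 + 8x² + 2x.
Then g(2) = 52.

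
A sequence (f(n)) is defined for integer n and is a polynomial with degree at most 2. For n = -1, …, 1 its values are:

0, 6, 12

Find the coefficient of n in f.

6

First differences: 6, 6.
Level-1 differences are constant, so f has degree 1.
Fitting a degree-1 polynomial gives f(n) = 6n + 6.
The coefficient of n is 6.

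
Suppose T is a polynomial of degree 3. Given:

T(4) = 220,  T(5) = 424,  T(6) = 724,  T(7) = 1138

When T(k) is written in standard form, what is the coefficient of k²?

Write T(k) = ak³ + bk² + ck + d; the 4 given values yield a linear system in the 4 coefficients.
Solving, T(k) = 3k³ + 3k² - 6k + 4.
The coefficient of k² is 3.

3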